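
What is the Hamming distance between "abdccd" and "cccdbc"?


Comparing "abdccd" and "cccdbc" position by position:
  Position 0: 'a' vs 'c' => differ
  Position 1: 'b' vs 'c' => differ
  Position 2: 'd' vs 'c' => differ
  Position 3: 'c' vs 'd' => differ
  Position 4: 'c' vs 'b' => differ
  Position 5: 'd' vs 'c' => differ
Total differences (Hamming distance): 6

6


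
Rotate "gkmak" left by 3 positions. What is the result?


Input: "gkmak", rotate left by 3
First 3 characters: "gkm"
Remaining characters: "ak"
Concatenate remaining + first: "ak" + "gkm" = "akgkm"

akgkm


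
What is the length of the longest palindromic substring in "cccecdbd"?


Input: "cccecdbd"
Checking substrings for palindromes:
  [0:3] "ccc" (len 3) => palindrome
  [2:5] "cec" (len 3) => palindrome
  [5:8] "dbd" (len 3) => palindrome
  [0:2] "cc" (len 2) => palindrome
  [1:3] "cc" (len 2) => palindrome
Longest palindromic substring: "ccc" with length 3

3


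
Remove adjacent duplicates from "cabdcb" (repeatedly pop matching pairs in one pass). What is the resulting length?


Input: cabdcb
Stack-based adjacent duplicate removal:
  Read 'c': push. Stack: c
  Read 'a': push. Stack: ca
  Read 'b': push. Stack: cab
  Read 'd': push. Stack: cabd
  Read 'c': push. Stack: cabdc
  Read 'b': push. Stack: cabdcb
Final stack: "cabdcb" (length 6)

6


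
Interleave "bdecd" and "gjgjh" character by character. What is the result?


Interleaving "bdecd" and "gjgjh":
  Position 0: 'b' from first, 'g' from second => "bg"
  Position 1: 'd' from first, 'j' from second => "dj"
  Position 2: 'e' from first, 'g' from second => "eg"
  Position 3: 'c' from first, 'j' from second => "cj"
  Position 4: 'd' from first, 'h' from second => "dh"
Result: bgdjegcjdh

bgdjegcjdh


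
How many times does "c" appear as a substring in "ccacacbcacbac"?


Searching for "c" in "ccacacbcacbac"
Scanning each position:
  Position 0: "c" => MATCH
  Position 1: "c" => MATCH
  Position 2: "a" => no
  Position 3: "c" => MATCH
  Position 4: "a" => no
  Position 5: "c" => MATCH
  Position 6: "b" => no
  Position 7: "c" => MATCH
  Position 8: "a" => no
  Position 9: "c" => MATCH
  Position 10: "b" => no
  Position 11: "a" => no
  Position 12: "c" => MATCH
Total occurrences: 7

7


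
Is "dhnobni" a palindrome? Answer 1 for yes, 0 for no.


Input: dhnobni
Reversed: inbonhd
  Compare pos 0 ('d') with pos 6 ('i'): MISMATCH
  Compare pos 1 ('h') with pos 5 ('n'): MISMATCH
  Compare pos 2 ('n') with pos 4 ('b'): MISMATCH
Result: not a palindrome

0


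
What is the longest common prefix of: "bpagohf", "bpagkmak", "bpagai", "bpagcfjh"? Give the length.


Words: bpagohf, bpagkmak, bpagai, bpagcfjh
  Position 0: all 'b' => match
  Position 1: all 'p' => match
  Position 2: all 'a' => match
  Position 3: all 'g' => match
  Position 4: ('o', 'k', 'a', 'c') => mismatch, stop
LCP = "bpag" (length 4)

4


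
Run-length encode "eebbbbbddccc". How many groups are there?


Input: eebbbbbddccc
Scanning for consecutive runs:
  Group 1: 'e' x 2 (positions 0-1)
  Group 2: 'b' x 5 (positions 2-6)
  Group 3: 'd' x 2 (positions 7-8)
  Group 4: 'c' x 3 (positions 9-11)
Total groups: 4

4


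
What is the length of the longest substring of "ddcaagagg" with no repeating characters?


Input: "ddcaagagg"
Sliding window (track last position of each char):
  Position 0 ('d'): window [0,0] length 1 -- new best
  Position 1 ('d'): repeat (last at 0), move window start to 1
  Position 1 ('d'): window [1,1] length 1
  Position 2 ('c'): window [1,2] length 2 -- new best
  Position 3 ('a'): window [1,3] length 3 -- new best
  Position 4 ('a'): repeat (last at 3), move window start to 4
  Position 4 ('a'): window [4,4] length 1
  Position 5 ('g'): window [4,5] length 2
  Position 6 ('a'): repeat (last at 4), move window start to 5
  Position 6 ('a'): window [5,6] length 2
  Position 7 ('g'): repeat (last at 5), move window start to 6
  Position 7 ('g'): window [6,7] length 2
  Position 8 ('g'): repeat (last at 7), move window start to 8
  Position 8 ('g'): window [8,8] length 1
Longest substring with no repeats: "dca" with length 3

3


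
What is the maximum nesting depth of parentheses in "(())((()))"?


Input: "(())((()))"
Tracking depth:
  Position 0 '(': depth becomes 1
  Position 1 '(': depth becomes 2
  Position 2 ')': depth becomes 1
  Position 3 ')': depth becomes 0
  Position 4 '(': depth becomes 1
  Position 5 '(': depth becomes 2
  Position 6 '(': depth becomes 3
  Position 7 ')': depth becomes 2
  Position 8 ')': depth becomes 1
  Position 9 ')': depth becomes 0
Maximum depth reached: 3

3


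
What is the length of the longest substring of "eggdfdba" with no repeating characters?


Input: "eggdfdba"
Sliding window (track last position of each char):
  Position 0 ('e'): window [0,0] length 1 -- new best
  Position 1 ('g'): window [0,1] length 2 -- new best
  Position 2 ('g'): repeat (last at 1), move window start to 2
  Position 2 ('g'): window [2,2] length 1
  Position 3 ('d'): window [2,3] length 2
  Position 4 ('f'): window [2,4] length 3 -- new best
  Position 5 ('d'): repeat (last at 3), move window start to 4
  Position 5 ('d'): window [4,5] length 2
  Position 6 ('b'): window [4,6] length 3
  Position 7 ('a'): window [4,7] length 4 -- new best
Longest substring with no repeats: "fdba" with length 4

4


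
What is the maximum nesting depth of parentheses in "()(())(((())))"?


Input: "()(())(((())))"
Tracking depth:
  Position 0 '(': depth becomes 1
  Position 1 ')': depth becomes 0
  Position 2 '(': depth becomes 1
  Position 3 '(': depth becomes 2
  Position 4 ')': depth becomes 1
  Position 5 ')': depth becomes 0
  Position 6 '(': depth becomes 1
  Position 7 '(': depth becomes 2
  Position 8 '(': depth becomes 3
  Position 9 '(': depth becomes 4
  Position 10 ')': depth becomes 3
  Position 11 ')': depth becomes 2
  Position 12 ')': depth becomes 1
  Position 13 ')': depth becomes 0
Maximum depth reached: 4

4


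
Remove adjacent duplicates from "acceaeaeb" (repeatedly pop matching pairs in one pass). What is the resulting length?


Input: acceaeaeb
Stack-based adjacent duplicate removal:
  Read 'a': push. Stack: a
  Read 'c': push. Stack: ac
  Read 'c': matches stack top 'c' => pop. Stack: a
  Read 'e': push. Stack: ae
  Read 'a': push. Stack: aea
  Read 'e': push. Stack: aeae
  Read 'a': push. Stack: aeaea
  Read 'e': push. Stack: aeaeae
  Read 'b': push. Stack: aeaeaeb
Final stack: "aeaeaeb" (length 7)

7


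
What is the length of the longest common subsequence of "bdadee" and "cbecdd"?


LCS of "bdadee" and "cbecdd"
DP table:
           c    b    e    c    d    d
      0    0    0    0    0    0    0
  b   0    0    1    1    1    1    1
  d   0    0    1    1    1    2    2
  a   0    0    1    1    1    2    2
  d   0    0    1    1    1    2    3
  e   0    0    1    2    2    2    3
  e   0    0    1    2    2    2    3
LCS length = dp[6][6] = 3

3


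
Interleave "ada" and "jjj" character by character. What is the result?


Interleaving "ada" and "jjj":
  Position 0: 'a' from first, 'j' from second => "aj"
  Position 1: 'd' from first, 'j' from second => "dj"
  Position 2: 'a' from first, 'j' from second => "aj"
Result: ajdjaj

ajdjaj


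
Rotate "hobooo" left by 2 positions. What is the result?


Input: "hobooo", rotate left by 2
First 2 characters: "ho"
Remaining characters: "booo"
Concatenate remaining + first: "booo" + "ho" = "boooho"

boooho


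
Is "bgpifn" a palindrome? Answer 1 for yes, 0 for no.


Input: bgpifn
Reversed: nfipgb
  Compare pos 0 ('b') with pos 5 ('n'): MISMATCH
  Compare pos 1 ('g') with pos 4 ('f'): MISMATCH
  Compare pos 2 ('p') with pos 3 ('i'): MISMATCH
Result: not a palindrome

0


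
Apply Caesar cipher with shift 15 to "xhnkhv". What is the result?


Caesar cipher: shift "xhnkhv" by 15
  'x' (pos 23) + 15 = pos 12 = 'm'
  'h' (pos 7) + 15 = pos 22 = 'w'
  'n' (pos 13) + 15 = pos 2 = 'c'
  'k' (pos 10) + 15 = pos 25 = 'z'
  'h' (pos 7) + 15 = pos 22 = 'w'
  'v' (pos 21) + 15 = pos 10 = 'k'
Result: mwczwk

mwczwk


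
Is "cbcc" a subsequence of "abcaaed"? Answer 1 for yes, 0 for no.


Check if "cbcc" is a subsequence of "abcaaed"
Greedy scan:
  Position 0 ('a'): no match needed
  Position 1 ('b'): no match needed
  Position 2 ('c'): matches sub[0] = 'c'
  Position 3 ('a'): no match needed
  Position 4 ('a'): no match needed
  Position 5 ('e'): no match needed
  Position 6 ('d'): no match needed
Only matched 1/4 characters => not a subsequence

0


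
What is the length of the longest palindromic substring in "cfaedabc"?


Input: "cfaedabc"
Checking substrings for palindromes:
  No multi-char palindromic substrings found
Longest palindromic substring: "c" with length 1

1


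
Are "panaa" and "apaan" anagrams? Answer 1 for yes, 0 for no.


Strings: "panaa", "apaan"
Sorted first:  aaanp
Sorted second: aaanp
Sorted forms match => anagrams

1


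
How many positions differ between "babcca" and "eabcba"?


Comparing "babcca" and "eabcba" position by position:
  Position 0: 'b' vs 'e' => DIFFER
  Position 1: 'a' vs 'a' => same
  Position 2: 'b' vs 'b' => same
  Position 3: 'c' vs 'c' => same
  Position 4: 'c' vs 'b' => DIFFER
  Position 5: 'a' vs 'a' => same
Positions that differ: 2

2


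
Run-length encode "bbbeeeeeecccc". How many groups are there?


Input: bbbeeeeeecccc
Scanning for consecutive runs:
  Group 1: 'b' x 3 (positions 0-2)
  Group 2: 'e' x 6 (positions 3-8)
  Group 3: 'c' x 4 (positions 9-12)
Total groups: 3

3


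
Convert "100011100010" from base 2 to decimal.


Input: "100011100010" in base 2
Positional expansion:
  Digit '1' (value 1) x 2^11 = 2048
  Digit '0' (value 0) x 2^10 = 0
  Digit '0' (value 0) x 2^9 = 0
  Digit '0' (value 0) x 2^8 = 0
  Digit '1' (value 1) x 2^7 = 128
  Digit '1' (value 1) x 2^6 = 64
  Digit '1' (value 1) x 2^5 = 32
  Digit '0' (value 0) x 2^4 = 0
  Digit '0' (value 0) x 2^3 = 0
  Digit '0' (value 0) x 2^2 = 0
  Digit '1' (value 1) x 2^1 = 2
  Digit '0' (value 0) x 2^0 = 0
Sum = 2274

2274


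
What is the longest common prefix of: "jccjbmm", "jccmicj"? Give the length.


Words: jccjbmm, jccmicj
  Position 0: all 'j' => match
  Position 1: all 'c' => match
  Position 2: all 'c' => match
  Position 3: ('j', 'm') => mismatch, stop
LCP = "jcc" (length 3)

3


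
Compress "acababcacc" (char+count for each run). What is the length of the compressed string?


Input: acababcacc
Runs:
  'a' x 1 => "a1"
  'c' x 1 => "c1"
  'a' x 1 => "a1"
  'b' x 1 => "b1"
  'a' x 1 => "a1"
  'b' x 1 => "b1"
  'c' x 1 => "c1"
  'a' x 1 => "a1"
  'c' x 2 => "c2"
Compressed: "a1c1a1b1a1b1c1a1c2"
Compressed length: 18

18


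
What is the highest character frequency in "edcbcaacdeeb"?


Input: edcbcaacdeeb
Character counts:
  'a': 2
  'b': 2
  'c': 3
  'd': 2
  'e': 3
Maximum frequency: 3

3


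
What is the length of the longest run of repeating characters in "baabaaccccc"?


Input: "baabaaccccc"
Scanning for longest run:
  Position 1 ('a'): new char, reset run to 1
  Position 2 ('a'): continues run of 'a', length=2
  Position 3 ('b'): new char, reset run to 1
  Position 4 ('a'): new char, reset run to 1
  Position 5 ('a'): continues run of 'a', length=2
  Position 6 ('c'): new char, reset run to 1
  Position 7 ('c'): continues run of 'c', length=2
  Position 8 ('c'): continues run of 'c', length=3
  Position 9 ('c'): continues run of 'c', length=4
  Position 10 ('c'): continues run of 'c', length=5
Longest run: 'c' with length 5

5


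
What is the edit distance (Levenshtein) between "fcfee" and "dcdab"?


Computing edit distance: "fcfee" -> "dcdab"
DP table:
           d    c    d    a    b
      0    1    2    3    4    5
  f   1    1    2    3    4    5
  c   2    2    1    2    3    4
  f   3    3    2    2    3    4
  e   4    4    3    3    3    4
  e   5    5    4    4    4    4
Edit distance = dp[5][5] = 4

4


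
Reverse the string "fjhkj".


Input: fjhkj
Reading characters right to left:
  Position 4: 'j'
  Position 3: 'k'
  Position 2: 'h'
  Position 1: 'j'
  Position 0: 'f'
Reversed: jkhjf

jkhjf


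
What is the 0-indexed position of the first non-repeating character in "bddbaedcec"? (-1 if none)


Input: bddbaedcec
Character frequencies:
  'a': 1
  'b': 2
  'c': 2
  'd': 3
  'e': 2
Scanning left to right for freq == 1:
  Position 0 ('b'): freq=2, skip
  Position 1 ('d'): freq=3, skip
  Position 2 ('d'): freq=3, skip
  Position 3 ('b'): freq=2, skip
  Position 4 ('a'): unique! => answer = 4

4


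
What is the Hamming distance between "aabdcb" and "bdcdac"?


Comparing "aabdcb" and "bdcdac" position by position:
  Position 0: 'a' vs 'b' => differ
  Position 1: 'a' vs 'd' => differ
  Position 2: 'b' vs 'c' => differ
  Position 3: 'd' vs 'd' => same
  Position 4: 'c' vs 'a' => differ
  Position 5: 'b' vs 'c' => differ
Total differences (Hamming distance): 5

5


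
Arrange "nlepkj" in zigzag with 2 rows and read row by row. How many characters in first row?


Zigzag "nlepkj" into 2 rows:
Placing characters:
  'n' => row 0
  'l' => row 1
  'e' => row 0
  'p' => row 1
  'k' => row 0
  'j' => row 1
Rows:
  Row 0: "nek"
  Row 1: "lpj"
First row length: 3

3


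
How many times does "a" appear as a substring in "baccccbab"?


Searching for "a" in "baccccbab"
Scanning each position:
  Position 0: "b" => no
  Position 1: "a" => MATCH
  Position 2: "c" => no
  Position 3: "c" => no
  Position 4: "c" => no
  Position 5: "c" => no
  Position 6: "b" => no
  Position 7: "a" => MATCH
  Position 8: "b" => no
Total occurrences: 2

2


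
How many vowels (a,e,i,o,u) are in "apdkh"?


Input: apdkh
Checking each character:
  'a' at position 0: vowel (running total: 1)
  'p' at position 1: consonant
  'd' at position 2: consonant
  'k' at position 3: consonant
  'h' at position 4: consonant
Total vowels: 1

1


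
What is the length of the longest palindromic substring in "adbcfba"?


Input: "adbcfba"
Checking substrings for palindromes:
  No multi-char palindromic substrings found
Longest palindromic substring: "a" with length 1

1


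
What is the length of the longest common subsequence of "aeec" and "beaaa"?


LCS of "aeec" and "beaaa"
DP table:
           b    e    a    a    a
      0    0    0    0    0    0
  a   0    0    0    1    1    1
  e   0    0    1    1    1    1
  e   0    0    1    1    1    1
  c   0    0    1    1    1    1
LCS length = dp[4][5] = 1

1


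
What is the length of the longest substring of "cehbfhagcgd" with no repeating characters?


Input: "cehbfhagcgd"
Sliding window (track last position of each char):
  Position 0 ('c'): window [0,0] length 1 -- new best
  Position 1 ('e'): window [0,1] length 2 -- new best
  Position 2 ('h'): window [0,2] length 3 -- new best
  Position 3 ('b'): window [0,3] length 4 -- new best
  Position 4 ('f'): window [0,4] length 5 -- new best
  Position 5 ('h'): repeat (last at 2), move window start to 3
  Position 5 ('h'): window [3,5] length 3
  Position 6 ('a'): window [3,6] length 4
  Position 7 ('g'): window [3,7] length 5
  Position 8 ('c'): window [3,8] length 6 -- new best
  Position 9 ('g'): repeat (last at 7), move window start to 8
  Position 9 ('g'): window [8,9] length 2
  Position 10 ('d'): window [8,10] length 3
Longest substring with no repeats: "bfhagc" with length 6

6


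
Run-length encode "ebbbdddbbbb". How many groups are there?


Input: ebbbdddbbbb
Scanning for consecutive runs:
  Group 1: 'e' x 1 (positions 0-0)
  Group 2: 'b' x 3 (positions 1-3)
  Group 3: 'd' x 3 (positions 4-6)
  Group 4: 'b' x 4 (positions 7-10)
Total groups: 4

4


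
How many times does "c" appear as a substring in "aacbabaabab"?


Searching for "c" in "aacbabaabab"
Scanning each position:
  Position 0: "a" => no
  Position 1: "a" => no
  Position 2: "c" => MATCH
  Position 3: "b" => no
  Position 4: "a" => no
  Position 5: "b" => no
  Position 6: "a" => no
  Position 7: "a" => no
  Position 8: "b" => no
  Position 9: "a" => no
  Position 10: "b" => no
Total occurrences: 1

1


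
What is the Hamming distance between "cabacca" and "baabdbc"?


Comparing "cabacca" and "baabdbc" position by position:
  Position 0: 'c' vs 'b' => differ
  Position 1: 'a' vs 'a' => same
  Position 2: 'b' vs 'a' => differ
  Position 3: 'a' vs 'b' => differ
  Position 4: 'c' vs 'd' => differ
  Position 5: 'c' vs 'b' => differ
  Position 6: 'a' vs 'c' => differ
Total differences (Hamming distance): 6

6


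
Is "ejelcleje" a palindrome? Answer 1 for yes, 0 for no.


Input: ejelcleje
Reversed: ejelcleje
  Compare pos 0 ('e') with pos 8 ('e'): match
  Compare pos 1 ('j') with pos 7 ('j'): match
  Compare pos 2 ('e') with pos 6 ('e'): match
  Compare pos 3 ('l') with pos 5 ('l'): match
Result: palindrome

1


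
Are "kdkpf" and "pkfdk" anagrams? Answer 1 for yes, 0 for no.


Strings: "kdkpf", "pkfdk"
Sorted first:  dfkkp
Sorted second: dfkkp
Sorted forms match => anagrams

1


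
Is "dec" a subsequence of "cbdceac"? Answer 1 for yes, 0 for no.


Check if "dec" is a subsequence of "cbdceac"
Greedy scan:
  Position 0 ('c'): no match needed
  Position 1 ('b'): no match needed
  Position 2 ('d'): matches sub[0] = 'd'
  Position 3 ('c'): no match needed
  Position 4 ('e'): matches sub[1] = 'e'
  Position 5 ('a'): no match needed
  Position 6 ('c'): matches sub[2] = 'c'
All 3 characters matched => is a subsequence

1


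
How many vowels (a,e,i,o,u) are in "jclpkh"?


Input: jclpkh
Checking each character:
  'j' at position 0: consonant
  'c' at position 1: consonant
  'l' at position 2: consonant
  'p' at position 3: consonant
  'k' at position 4: consonant
  'h' at position 5: consonant
Total vowels: 0

0


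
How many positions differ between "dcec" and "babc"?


Comparing "dcec" and "babc" position by position:
  Position 0: 'd' vs 'b' => DIFFER
  Position 1: 'c' vs 'a' => DIFFER
  Position 2: 'e' vs 'b' => DIFFER
  Position 3: 'c' vs 'c' => same
Positions that differ: 3

3


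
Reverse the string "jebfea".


Input: jebfea
Reading characters right to left:
  Position 5: 'a'
  Position 4: 'e'
  Position 3: 'f'
  Position 2: 'b'
  Position 1: 'e'
  Position 0: 'j'
Reversed: aefbej

aefbej


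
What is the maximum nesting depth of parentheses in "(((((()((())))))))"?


Input: "(((((()((())))))))"
Tracking depth:
  Position 0 '(': depth becomes 1
  Position 1 '(': depth becomes 2
  Position 2 '(': depth becomes 3
  Position 3 '(': depth becomes 4
  Position 4 '(': depth becomes 5
  Position 5 '(': depth becomes 6
  Position 6 ')': depth becomes 5
  Position 7 '(': depth becomes 6
  Position 8 '(': depth becomes 7
  Position 9 '(': depth becomes 8
  Position 10 ')': depth becomes 7
  Position 11 ')': depth becomes 6
  Position 12 ')': depth becomes 5
  Position 13 ')': depth becomes 4
  Position 14 ')': depth becomes 3
  Position 15 ')': depth becomes 2
  Position 16 ')': depth becomes 1
  Position 17 ')': depth becomes 0
Maximum depth reached: 8

8


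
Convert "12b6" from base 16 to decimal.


Input: "12b6" in base 16
Positional expansion:
  Digit '1' (value 1) x 16^3 = 4096
  Digit '2' (value 2) x 16^2 = 512
  Digit 'b' (value 11) x 16^1 = 176
  Digit '6' (value 6) x 16^0 = 6
Sum = 4790

4790


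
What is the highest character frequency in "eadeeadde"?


Input: eadeeadde
Character counts:
  'a': 2
  'd': 3
  'e': 4
Maximum frequency: 4

4


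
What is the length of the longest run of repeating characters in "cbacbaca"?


Input: "cbacbaca"
Scanning for longest run:
  Position 1 ('b'): new char, reset run to 1
  Position 2 ('a'): new char, reset run to 1
  Position 3 ('c'): new char, reset run to 1
  Position 4 ('b'): new char, reset run to 1
  Position 5 ('a'): new char, reset run to 1
  Position 6 ('c'): new char, reset run to 1
  Position 7 ('a'): new char, reset run to 1
Longest run: 'c' with length 1

1


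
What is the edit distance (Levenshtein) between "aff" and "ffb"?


Computing edit distance: "aff" -> "ffb"
DP table:
           f    f    b
      0    1    2    3
  a   1    1    2    3
  f   2    1    1    2
  f   3    2    1    2
Edit distance = dp[3][3] = 2

2


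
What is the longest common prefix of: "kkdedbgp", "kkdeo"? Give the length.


Words: kkdedbgp, kkdeo
  Position 0: all 'k' => match
  Position 1: all 'k' => match
  Position 2: all 'd' => match
  Position 3: all 'e' => match
  Position 4: ('d', 'o') => mismatch, stop
LCP = "kkde" (length 4)

4


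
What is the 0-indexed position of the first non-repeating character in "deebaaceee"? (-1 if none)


Input: deebaaceee
Character frequencies:
  'a': 2
  'b': 1
  'c': 1
  'd': 1
  'e': 5
Scanning left to right for freq == 1:
  Position 0 ('d'): unique! => answer = 0

0


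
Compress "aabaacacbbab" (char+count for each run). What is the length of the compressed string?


Input: aabaacacbbab
Runs:
  'a' x 2 => "a2"
  'b' x 1 => "b1"
  'a' x 2 => "a2"
  'c' x 1 => "c1"
  'a' x 1 => "a1"
  'c' x 1 => "c1"
  'b' x 2 => "b2"
  'a' x 1 => "a1"
  'b' x 1 => "b1"
Compressed: "a2b1a2c1a1c1b2a1b1"
Compressed length: 18

18


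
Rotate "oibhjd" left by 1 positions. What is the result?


Input: "oibhjd", rotate left by 1
First 1 characters: "o"
Remaining characters: "ibhjd"
Concatenate remaining + first: "ibhjd" + "o" = "ibhjdo"

ibhjdo


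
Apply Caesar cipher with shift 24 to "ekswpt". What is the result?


Caesar cipher: shift "ekswpt" by 24
  'e' (pos 4) + 24 = pos 2 = 'c'
  'k' (pos 10) + 24 = pos 8 = 'i'
  's' (pos 18) + 24 = pos 16 = 'q'
  'w' (pos 22) + 24 = pos 20 = 'u'
  'p' (pos 15) + 24 = pos 13 = 'n'
  't' (pos 19) + 24 = pos 17 = 'r'
Result: ciqunr

ciqunr


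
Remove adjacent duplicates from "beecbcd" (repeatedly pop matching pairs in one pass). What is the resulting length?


Input: beecbcd
Stack-based adjacent duplicate removal:
  Read 'b': push. Stack: b
  Read 'e': push. Stack: be
  Read 'e': matches stack top 'e' => pop. Stack: b
  Read 'c': push. Stack: bc
  Read 'b': push. Stack: bcb
  Read 'c': push. Stack: bcbc
  Read 'd': push. Stack: bcbcd
Final stack: "bcbcd" (length 5)

5


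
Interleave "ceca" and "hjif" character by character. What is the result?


Interleaving "ceca" and "hjif":
  Position 0: 'c' from first, 'h' from second => "ch"
  Position 1: 'e' from first, 'j' from second => "ej"
  Position 2: 'c' from first, 'i' from second => "ci"
  Position 3: 'a' from first, 'f' from second => "af"
Result: chejciaf

chejciaf


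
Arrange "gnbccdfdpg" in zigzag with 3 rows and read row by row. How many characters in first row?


Zigzag "gnbccdfdpg" into 3 rows:
Placing characters:
  'g' => row 0
  'n' => row 1
  'b' => row 2
  'c' => row 1
  'c' => row 0
  'd' => row 1
  'f' => row 2
  'd' => row 1
  'p' => row 0
  'g' => row 1
Rows:
  Row 0: "gcp"
  Row 1: "ncddg"
  Row 2: "bf"
First row length: 3

3


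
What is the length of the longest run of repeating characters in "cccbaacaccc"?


Input: "cccbaacaccc"
Scanning for longest run:
  Position 1 ('c'): continues run of 'c', length=2
  Position 2 ('c'): continues run of 'c', length=3
  Position 3 ('b'): new char, reset run to 1
  Position 4 ('a'): new char, reset run to 1
  Position 5 ('a'): continues run of 'a', length=2
  Position 6 ('c'): new char, reset run to 1
  Position 7 ('a'): new char, reset run to 1
  Position 8 ('c'): new char, reset run to 1
  Position 9 ('c'): continues run of 'c', length=2
  Position 10 ('c'): continues run of 'c', length=3
Longest run: 'c' with length 3

3


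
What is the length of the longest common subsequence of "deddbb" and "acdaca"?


LCS of "deddbb" and "acdaca"
DP table:
           a    c    d    a    c    a
      0    0    0    0    0    0    0
  d   0    0    0    1    1    1    1
  e   0    0    0    1    1    1    1
  d   0    0    0    1    1    1    1
  d   0    0    0    1    1    1    1
  b   0    0    0    1    1    1    1
  b   0    0    0    1    1    1    1
LCS length = dp[6][6] = 1

1


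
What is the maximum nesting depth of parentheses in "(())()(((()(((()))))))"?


Input: "(())()(((()(((()))))))"
Tracking depth:
  Position 0 '(': depth becomes 1
  Position 1 '(': depth becomes 2
  Position 2 ')': depth becomes 1
  Position 3 ')': depth becomes 0
  Position 4 '(': depth becomes 1
  Position 5 ')': depth becomes 0
  Position 6 '(': depth becomes 1
  Position 7 '(': depth becomes 2
  Position 8 '(': depth becomes 3
  Position 9 '(': depth becomes 4
  Position 10 ')': depth becomes 3
  Position 11 '(': depth becomes 4
  Position 12 '(': depth becomes 5
  Position 13 '(': depth becomes 6
  Position 14 '(': depth becomes 7
  Position 15 ')': depth becomes 6
  Position 16 ')': depth becomes 5
  Position 17 ')': depth becomes 4
  Position 18 ')': depth becomes 3
  Position 19 ')': depth becomes 2
  Position 20 ')': depth becomes 1
  Position 21 ')': depth becomes 0
Maximum depth reached: 7

7


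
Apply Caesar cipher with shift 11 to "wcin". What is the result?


Caesar cipher: shift "wcin" by 11
  'w' (pos 22) + 11 = pos 7 = 'h'
  'c' (pos 2) + 11 = pos 13 = 'n'
  'i' (pos 8) + 11 = pos 19 = 't'
  'n' (pos 13) + 11 = pos 24 = 'y'
Result: hnty

hnty


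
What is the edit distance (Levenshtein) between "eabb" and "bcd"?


Computing edit distance: "eabb" -> "bcd"
DP table:
           b    c    d
      0    1    2    3
  e   1    1    2    3
  a   2    2    2    3
  b   3    2    3    3
  b   4    3    3    4
Edit distance = dp[4][3] = 4

4


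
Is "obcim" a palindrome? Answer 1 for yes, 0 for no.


Input: obcim
Reversed: micbo
  Compare pos 0 ('o') with pos 4 ('m'): MISMATCH
  Compare pos 1 ('b') with pos 3 ('i'): MISMATCH
Result: not a palindrome

0


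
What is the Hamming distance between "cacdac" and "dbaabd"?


Comparing "cacdac" and "dbaabd" position by position:
  Position 0: 'c' vs 'd' => differ
  Position 1: 'a' vs 'b' => differ
  Position 2: 'c' vs 'a' => differ
  Position 3: 'd' vs 'a' => differ
  Position 4: 'a' vs 'b' => differ
  Position 5: 'c' vs 'd' => differ
Total differences (Hamming distance): 6

6


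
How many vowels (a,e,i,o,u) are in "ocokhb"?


Input: ocokhb
Checking each character:
  'o' at position 0: vowel (running total: 1)
  'c' at position 1: consonant
  'o' at position 2: vowel (running total: 2)
  'k' at position 3: consonant
  'h' at position 4: consonant
  'b' at position 5: consonant
Total vowels: 2

2


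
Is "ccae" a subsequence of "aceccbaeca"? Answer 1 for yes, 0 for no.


Check if "ccae" is a subsequence of "aceccbaeca"
Greedy scan:
  Position 0 ('a'): no match needed
  Position 1 ('c'): matches sub[0] = 'c'
  Position 2 ('e'): no match needed
  Position 3 ('c'): matches sub[1] = 'c'
  Position 4 ('c'): no match needed
  Position 5 ('b'): no match needed
  Position 6 ('a'): matches sub[2] = 'a'
  Position 7 ('e'): matches sub[3] = 'e'
  Position 8 ('c'): no match needed
  Position 9 ('a'): no match needed
All 4 characters matched => is a subsequence

1


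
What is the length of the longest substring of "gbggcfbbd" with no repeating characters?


Input: "gbggcfbbd"
Sliding window (track last position of each char):
  Position 0 ('g'): window [0,0] length 1 -- new best
  Position 1 ('b'): window [0,1] length 2 -- new best
  Position 2 ('g'): repeat (last at 0), move window start to 1
  Position 2 ('g'): window [1,2] length 2
  Position 3 ('g'): repeat (last at 2), move window start to 3
  Position 3 ('g'): window [3,3] length 1
  Position 4 ('c'): window [3,4] length 2
  Position 5 ('f'): window [3,5] length 3 -- new best
  Position 6 ('b'): window [3,6] length 4 -- new best
  Position 7 ('b'): repeat (last at 6), move window start to 7
  Position 7 ('b'): window [7,7] length 1
  Position 8 ('d'): window [7,8] length 2
Longest substring with no repeats: "gcfb" with length 4

4


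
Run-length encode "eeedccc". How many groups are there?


Input: eeedccc
Scanning for consecutive runs:
  Group 1: 'e' x 3 (positions 0-2)
  Group 2: 'd' x 1 (positions 3-3)
  Group 3: 'c' x 3 (positions 4-6)
Total groups: 3

3


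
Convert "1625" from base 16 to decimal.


Input: "1625" in base 16
Positional expansion:
  Digit '1' (value 1) x 16^3 = 4096
  Digit '6' (value 6) x 16^2 = 1536
  Digit '2' (value 2) x 16^1 = 32
  Digit '5' (value 5) x 16^0 = 5
Sum = 5669

5669


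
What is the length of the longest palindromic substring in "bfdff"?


Input: "bfdff"
Checking substrings for palindromes:
  [1:4] "fdf" (len 3) => palindrome
  [3:5] "ff" (len 2) => palindrome
Longest palindromic substring: "fdf" with length 3

3


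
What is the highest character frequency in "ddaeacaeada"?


Input: ddaeacaeada
Character counts:
  'a': 5
  'c': 1
  'd': 3
  'e': 2
Maximum frequency: 5

5


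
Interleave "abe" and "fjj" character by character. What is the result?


Interleaving "abe" and "fjj":
  Position 0: 'a' from first, 'f' from second => "af"
  Position 1: 'b' from first, 'j' from second => "bj"
  Position 2: 'e' from first, 'j' from second => "ej"
Result: afbjej

afbjej


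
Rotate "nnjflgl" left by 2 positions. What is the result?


Input: "nnjflgl", rotate left by 2
First 2 characters: "nn"
Remaining characters: "jflgl"
Concatenate remaining + first: "jflgl" + "nn" = "jflglnn"

jflglnn


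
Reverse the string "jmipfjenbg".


Input: jmipfjenbg
Reading characters right to left:
  Position 9: 'g'
  Position 8: 'b'
  Position 7: 'n'
  Position 6: 'e'
  Position 5: 'j'
  Position 4: 'f'
  Position 3: 'p'
  Position 2: 'i'
  Position 1: 'm'
  Position 0: 'j'
Reversed: gbnejfpimj

gbnejfpimj


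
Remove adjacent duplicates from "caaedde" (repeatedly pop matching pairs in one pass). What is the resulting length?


Input: caaedde
Stack-based adjacent duplicate removal:
  Read 'c': push. Stack: c
  Read 'a': push. Stack: ca
  Read 'a': matches stack top 'a' => pop. Stack: c
  Read 'e': push. Stack: ce
  Read 'd': push. Stack: ced
  Read 'd': matches stack top 'd' => pop. Stack: ce
  Read 'e': matches stack top 'e' => pop. Stack: c
Final stack: "c" (length 1)

1


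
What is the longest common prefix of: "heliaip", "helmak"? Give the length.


Words: heliaip, helmak
  Position 0: all 'h' => match
  Position 1: all 'e' => match
  Position 2: all 'l' => match
  Position 3: ('i', 'm') => mismatch, stop
LCP = "hel" (length 3)

3


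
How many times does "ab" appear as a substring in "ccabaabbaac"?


Searching for "ab" in "ccabaabbaac"
Scanning each position:
  Position 0: "cc" => no
  Position 1: "ca" => no
  Position 2: "ab" => MATCH
  Position 3: "ba" => no
  Position 4: "aa" => no
  Position 5: "ab" => MATCH
  Position 6: "bb" => no
  Position 7: "ba" => no
  Position 8: "aa" => no
  Position 9: "ac" => no
Total occurrences: 2

2


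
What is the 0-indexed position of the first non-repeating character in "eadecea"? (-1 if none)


Input: eadecea
Character frequencies:
  'a': 2
  'c': 1
  'd': 1
  'e': 3
Scanning left to right for freq == 1:
  Position 0 ('e'): freq=3, skip
  Position 1 ('a'): freq=2, skip
  Position 2 ('d'): unique! => answer = 2

2


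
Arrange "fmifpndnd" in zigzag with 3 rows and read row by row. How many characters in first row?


Zigzag "fmifpndnd" into 3 rows:
Placing characters:
  'f' => row 0
  'm' => row 1
  'i' => row 2
  'f' => row 1
  'p' => row 0
  'n' => row 1
  'd' => row 2
  'n' => row 1
  'd' => row 0
Rows:
  Row 0: "fpd"
  Row 1: "mfnn"
  Row 2: "id"
First row length: 3

3


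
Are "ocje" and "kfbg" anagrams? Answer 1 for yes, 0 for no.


Strings: "ocje", "kfbg"
Sorted first:  cejo
Sorted second: bfgk
Differ at position 0: 'c' vs 'b' => not anagrams

0


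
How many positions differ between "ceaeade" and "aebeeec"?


Comparing "ceaeade" and "aebeeec" position by position:
  Position 0: 'c' vs 'a' => DIFFER
  Position 1: 'e' vs 'e' => same
  Position 2: 'a' vs 'b' => DIFFER
  Position 3: 'e' vs 'e' => same
  Position 4: 'a' vs 'e' => DIFFER
  Position 5: 'd' vs 'e' => DIFFER
  Position 6: 'e' vs 'c' => DIFFER
Positions that differ: 5

5


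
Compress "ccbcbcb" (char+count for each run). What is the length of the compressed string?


Input: ccbcbcb
Runs:
  'c' x 2 => "c2"
  'b' x 1 => "b1"
  'c' x 1 => "c1"
  'b' x 1 => "b1"
  'c' x 1 => "c1"
  'b' x 1 => "b1"
Compressed: "c2b1c1b1c1b1"
Compressed length: 12

12


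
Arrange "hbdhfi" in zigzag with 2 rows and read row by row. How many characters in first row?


Zigzag "hbdhfi" into 2 rows:
Placing characters:
  'h' => row 0
  'b' => row 1
  'd' => row 0
  'h' => row 1
  'f' => row 0
  'i' => row 1
Rows:
  Row 0: "hdf"
  Row 1: "bhi"
First row length: 3

3


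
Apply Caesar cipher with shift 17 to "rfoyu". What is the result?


Caesar cipher: shift "rfoyu" by 17
  'r' (pos 17) + 17 = pos 8 = 'i'
  'f' (pos 5) + 17 = pos 22 = 'w'
  'o' (pos 14) + 17 = pos 5 = 'f'
  'y' (pos 24) + 17 = pos 15 = 'p'
  'u' (pos 20) + 17 = pos 11 = 'l'
Result: iwfpl

iwfpl


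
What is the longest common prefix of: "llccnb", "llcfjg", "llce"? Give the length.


Words: llccnb, llcfjg, llce
  Position 0: all 'l' => match
  Position 1: all 'l' => match
  Position 2: all 'c' => match
  Position 3: ('c', 'f', 'e') => mismatch, stop
LCP = "llc" (length 3)

3


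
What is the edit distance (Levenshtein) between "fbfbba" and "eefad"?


Computing edit distance: "fbfbba" -> "eefad"
DP table:
           e    e    f    a    d
      0    1    2    3    4    5
  f   1    1    2    2    3    4
  b   2    2    2    3    3    4
  f   3    3    3    2    3    4
  b   4    4    4    3    3    4
  b   5    5    5    4    4    4
  a   6    6    6    5    4    5
Edit distance = dp[6][5] = 5

5


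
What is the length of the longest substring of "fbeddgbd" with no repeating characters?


Input: "fbeddgbd"
Sliding window (track last position of each char):
  Position 0 ('f'): window [0,0] length 1 -- new best
  Position 1 ('b'): window [0,1] length 2 -- new best
  Position 2 ('e'): window [0,2] length 3 -- new best
  Position 3 ('d'): window [0,3] length 4 -- new best
  Position 4 ('d'): repeat (last at 3), move window start to 4
  Position 4 ('d'): window [4,4] length 1
  Position 5 ('g'): window [4,5] length 2
  Position 6 ('b'): window [4,6] length 3
  Position 7 ('d'): repeat (last at 4), move window start to 5
  Position 7 ('d'): window [5,7] length 3
Longest substring with no repeats: "fbed" with length 4

4


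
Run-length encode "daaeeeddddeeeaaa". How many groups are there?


Input: daaeeeddddeeeaaa
Scanning for consecutive runs:
  Group 1: 'd' x 1 (positions 0-0)
  Group 2: 'a' x 2 (positions 1-2)
  Group 3: 'e' x 3 (positions 3-5)
  Group 4: 'd' x 4 (positions 6-9)
  Group 5: 'e' x 3 (positions 10-12)
  Group 6: 'a' x 3 (positions 13-15)
Total groups: 6

6


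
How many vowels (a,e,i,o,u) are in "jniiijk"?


Input: jniiijk
Checking each character:
  'j' at position 0: consonant
  'n' at position 1: consonant
  'i' at position 2: vowel (running total: 1)
  'i' at position 3: vowel (running total: 2)
  'i' at position 4: vowel (running total: 3)
  'j' at position 5: consonant
  'k' at position 6: consonant
Total vowels: 3

3


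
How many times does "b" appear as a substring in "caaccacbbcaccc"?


Searching for "b" in "caaccacbbcaccc"
Scanning each position:
  Position 0: "c" => no
  Position 1: "a" => no
  Position 2: "a" => no
  Position 3: "c" => no
  Position 4: "c" => no
  Position 5: "a" => no
  Position 6: "c" => no
  Position 7: "b" => MATCH
  Position 8: "b" => MATCH
  Position 9: "c" => no
  Position 10: "a" => no
  Position 11: "c" => no
  Position 12: "c" => no
  Position 13: "c" => no
Total occurrences: 2

2


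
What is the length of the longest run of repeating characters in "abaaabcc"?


Input: "abaaabcc"
Scanning for longest run:
  Position 1 ('b'): new char, reset run to 1
  Position 2 ('a'): new char, reset run to 1
  Position 3 ('a'): continues run of 'a', length=2
  Position 4 ('a'): continues run of 'a', length=3
  Position 5 ('b'): new char, reset run to 1
  Position 6 ('c'): new char, reset run to 1
  Position 7 ('c'): continues run of 'c', length=2
Longest run: 'a' with length 3

3


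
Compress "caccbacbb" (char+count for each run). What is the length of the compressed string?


Input: caccbacbb
Runs:
  'c' x 1 => "c1"
  'a' x 1 => "a1"
  'c' x 2 => "c2"
  'b' x 1 => "b1"
  'a' x 1 => "a1"
  'c' x 1 => "c1"
  'b' x 2 => "b2"
Compressed: "c1a1c2b1a1c1b2"
Compressed length: 14

14


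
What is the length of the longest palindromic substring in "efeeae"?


Input: "efeeae"
Checking substrings for palindromes:
  [0:3] "efe" (len 3) => palindrome
  [3:6] "eae" (len 3) => palindrome
  [2:4] "ee" (len 2) => palindrome
Longest palindromic substring: "efe" with length 3

3


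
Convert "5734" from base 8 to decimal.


Input: "5734" in base 8
Positional expansion:
  Digit '5' (value 5) x 8^3 = 2560
  Digit '7' (value 7) x 8^2 = 448
  Digit '3' (value 3) x 8^1 = 24
  Digit '4' (value 4) x 8^0 = 4
Sum = 3036

3036


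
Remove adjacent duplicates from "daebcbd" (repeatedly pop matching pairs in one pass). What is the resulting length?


Input: daebcbd
Stack-based adjacent duplicate removal:
  Read 'd': push. Stack: d
  Read 'a': push. Stack: da
  Read 'e': push. Stack: dae
  Read 'b': push. Stack: daeb
  Read 'c': push. Stack: daebc
  Read 'b': push. Stack: daebcb
  Read 'd': push. Stack: daebcbd
Final stack: "daebcbd" (length 7)

7


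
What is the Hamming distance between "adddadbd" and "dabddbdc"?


Comparing "adddadbd" and "dabddbdc" position by position:
  Position 0: 'a' vs 'd' => differ
  Position 1: 'd' vs 'a' => differ
  Position 2: 'd' vs 'b' => differ
  Position 3: 'd' vs 'd' => same
  Position 4: 'a' vs 'd' => differ
  Position 5: 'd' vs 'b' => differ
  Position 6: 'b' vs 'd' => differ
  Position 7: 'd' vs 'c' => differ
Total differences (Hamming distance): 7

7


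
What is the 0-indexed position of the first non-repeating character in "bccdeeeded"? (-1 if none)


Input: bccdeeeded
Character frequencies:
  'b': 1
  'c': 2
  'd': 3
  'e': 4
Scanning left to right for freq == 1:
  Position 0 ('b'): unique! => answer = 0

0


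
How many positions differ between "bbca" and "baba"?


Comparing "bbca" and "baba" position by position:
  Position 0: 'b' vs 'b' => same
  Position 1: 'b' vs 'a' => DIFFER
  Position 2: 'c' vs 'b' => DIFFER
  Position 3: 'a' vs 'a' => same
Positions that differ: 2

2


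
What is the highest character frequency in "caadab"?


Input: caadab
Character counts:
  'a': 3
  'b': 1
  'c': 1
  'd': 1
Maximum frequency: 3

3


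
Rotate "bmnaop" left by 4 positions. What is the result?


Input: "bmnaop", rotate left by 4
First 4 characters: "bmna"
Remaining characters: "op"
Concatenate remaining + first: "op" + "bmna" = "opbmna"

opbmna


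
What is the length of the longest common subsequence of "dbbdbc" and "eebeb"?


LCS of "dbbdbc" and "eebeb"
DP table:
           e    e    b    e    b
      0    0    0    0    0    0
  d   0    0    0    0    0    0
  b   0    0    0    1    1    1
  b   0    0    0    1    1    2
  d   0    0    0    1    1    2
  b   0    0    0    1    1    2
  c   0    0    0    1    1    2
LCS length = dp[6][5] = 2

2


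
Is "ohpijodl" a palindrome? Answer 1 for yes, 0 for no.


Input: ohpijodl
Reversed: ldojipho
  Compare pos 0 ('o') with pos 7 ('l'): MISMATCH
  Compare pos 1 ('h') with pos 6 ('d'): MISMATCH
  Compare pos 2 ('p') with pos 5 ('o'): MISMATCH
  Compare pos 3 ('i') with pos 4 ('j'): MISMATCH
Result: not a palindrome

0


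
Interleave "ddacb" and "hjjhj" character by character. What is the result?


Interleaving "ddacb" and "hjjhj":
  Position 0: 'd' from first, 'h' from second => "dh"
  Position 1: 'd' from first, 'j' from second => "dj"
  Position 2: 'a' from first, 'j' from second => "aj"
  Position 3: 'c' from first, 'h' from second => "ch"
  Position 4: 'b' from first, 'j' from second => "bj"
Result: dhdjajchbj

dhdjajchbj


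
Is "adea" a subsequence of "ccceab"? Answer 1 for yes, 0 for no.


Check if "adea" is a subsequence of "ccceab"
Greedy scan:
  Position 0 ('c'): no match needed
  Position 1 ('c'): no match needed
  Position 2 ('c'): no match needed
  Position 3 ('e'): no match needed
  Position 4 ('a'): matches sub[0] = 'a'
  Position 5 ('b'): no match needed
Only matched 1/4 characters => not a subsequence

0
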